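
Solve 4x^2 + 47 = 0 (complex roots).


disc = 0^2 - 4*4*47 = 0 - 752 = -752
sqrt(|disc|) = sqrt(752) = 27.4226
Real part = 0/(2*4) = 0
Imag part = 27.4226/(2*4) = 3.4278

0 ± 3.4278i


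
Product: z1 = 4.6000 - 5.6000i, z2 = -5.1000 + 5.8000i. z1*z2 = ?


Real = 4.6*(-5.1) - (-5.6)*5.8 = -23.46 - (-32.48) = 9.02
Imag = 4.6*5.8 - (5.1)*(-5.6) = 26.68 + 28.56 = 55.24

9.0200 + 55.2400i


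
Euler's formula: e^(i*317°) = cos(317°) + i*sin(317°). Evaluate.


cos(317°) = 0.7314
sin(317°) = -0.6820

e^(i*317°) = 0.7314 - 0.6820i


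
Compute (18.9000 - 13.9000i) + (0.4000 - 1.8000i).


Real: 18.9 + 0.4 = 19.3
Imag: -13.9 - 1.8 = -15.7

19.3000 - 15.7000i


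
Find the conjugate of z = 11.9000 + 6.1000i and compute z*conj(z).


z_bar = 11.9000 - 6.1000i
z*z_bar = 11.9^2 + 6.1^2 = 141.61 + 37.21 = 178.82

z_bar = 11.9000 - 6.1000i, z*z_bar = 178.82


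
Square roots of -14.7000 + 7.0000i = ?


|z| = sqrt(216.09+49) = 16.2816
sqrt((|z|+a)/2) = sqrt((16.2816+(-14.7))/2) = sqrt(0.7908) = 0.8893
sqrt((|z|-a)/2) = sqrt((16.2816-(-14.7))/2) = sqrt(15.4908) = 3.9358

±(0.8893 + 3.9358i) i.e. 0.8893 + 3.9358i and -0.8893 - 3.9358i


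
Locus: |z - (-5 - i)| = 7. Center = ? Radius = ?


|z - z0| = r is a circle with center z0 and radius r.
Center = (-5, -1), radius = 7

Circle with center (-5, -1) and radius 7


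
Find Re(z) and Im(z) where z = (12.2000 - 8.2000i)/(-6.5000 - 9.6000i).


Multiply by conjugate: (12.2000 - 8.2000i)(-6.5000 + 9.6000i) / ((-6.5)^2 + (-9.6)^2)
Numerator real = 12.2*(-6.5) - (8.2)*(-9.6) = -0.58
Numerator imag = -8.2*(-6.5) - 12.2*(-9.6) = 170.42
Denominator = 134.41
Re(z) = -0.58/134.41 = -0.0043
Im(z) = 170.42/134.41 = 1.2679

Re(z) = -0.0043, Im(z) = 1.2679


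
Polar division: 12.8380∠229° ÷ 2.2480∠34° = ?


r = 12.8380 / 2.2480 = 5.7109
theta = 229° - 34° = 195° = 195° (mod 360)

5.7109 cis(195°)


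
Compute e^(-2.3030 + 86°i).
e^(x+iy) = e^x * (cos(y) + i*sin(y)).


e^-2.3030 = 0.09996
cos(86°) = 0.0698
sin(86°) = 0.9976
Real = 0.09996*0.0698 = 0.0070
Imag = 0.09996*0.9976 = 0.0997

0.0070 + 0.0997i


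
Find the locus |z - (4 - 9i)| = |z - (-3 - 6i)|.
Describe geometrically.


Equal distances means the locus is the perpendicular bisector of z1 and z2.
Midpoint = ((4+(-3))/2, (-9+(-6))/2) = (0.5000, -7.5000)

Perpendicular bisector through (0.5000, -7.5000)


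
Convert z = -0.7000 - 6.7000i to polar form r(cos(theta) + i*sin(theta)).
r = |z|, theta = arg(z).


r = sqrt(0.49+44.89) = sqrt(45.38) = 6.7365
theta = atan2(-6.7, -0.7) = -95.9645 degrees

r = 6.7365, theta = -95.9645 degrees


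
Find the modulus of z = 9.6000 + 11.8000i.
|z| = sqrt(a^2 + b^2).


|z| = sqrt(9.6^2 + 11.8^2) = sqrt(92.16 + 139.24) = sqrt(231.4) = 15.2118

|z| = 15.2118


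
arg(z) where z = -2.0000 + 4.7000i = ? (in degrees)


Re = -2, Im = 4.7
arg = atan2(4.7, -2) = 113.0513 degrees

arg(z) = 113.0513 degrees


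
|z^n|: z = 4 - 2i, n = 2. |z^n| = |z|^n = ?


|z| = sqrt(16+4) = sqrt(20) = 4.4721
|z^2| = |z|^2 = (sqrt(20))^2 = 20

|z^2| = 20


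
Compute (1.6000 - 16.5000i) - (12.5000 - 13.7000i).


Real: 1.6 - 12.5 = -10.9
Imag: -16.5 + 13.7 = -2.8

-10.9000 - 2.8000i


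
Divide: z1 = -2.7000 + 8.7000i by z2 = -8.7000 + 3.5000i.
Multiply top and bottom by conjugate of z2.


Conjugate of z2 = -8.7000 - 3.5000i
Numerator: (-2.7000 + 8.7000i)(-8.7000 - 3.5000i) = 53.9400 - 66.2400i
Denominator: (-8.7)^2 + 3.5^2 = 87.94
Result = (53.9400 - 66.2400i)/87.94

0.6134 - 0.7532i


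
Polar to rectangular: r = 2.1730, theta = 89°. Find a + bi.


a = 2.1730*cos(89°) = 2.1730*0.01745 = 0.0379
b = 2.1730*sin(89°) = 2.1730*0.99985 = 2.1727

0.0379 + 2.1727i


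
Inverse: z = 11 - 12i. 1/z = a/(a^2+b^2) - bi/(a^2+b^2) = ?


|z|^2 = 121+144 = 265
1/z = (11 + 12i)/265

1/z = 0.0415 + 0.0453i


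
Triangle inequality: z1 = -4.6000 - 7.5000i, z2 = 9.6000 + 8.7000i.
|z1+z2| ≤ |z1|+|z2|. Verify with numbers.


|z1| = sqrt((-4.6)^2 + (-7.5)^2) = sqrt(77.41) = 8.7983
|z2| = sqrt(9.6^2 + 8.7^2) = sqrt(167.85) = 12.9557
z1+z2 = 5.0000 + 1.2000i
|z1+z2| = sqrt(26.44) = 5.1420
|z1|+|z2| = 8.7983 + 12.9557 = 21.7540

|z1+z2| = 5.1420 ≤ |z1|+|z2| = 21.7540 (verified)


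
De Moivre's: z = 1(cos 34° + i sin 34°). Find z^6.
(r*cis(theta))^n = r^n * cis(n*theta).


r^6 = 1^6 = 1
n*theta = 6*34° = 204° = 204° (mod 360)
a = 1*cos(204°) = -0.9135
b = 1*sin(204°) = -0.4067

1 cis(204°) = -0.9135 - 0.4067i


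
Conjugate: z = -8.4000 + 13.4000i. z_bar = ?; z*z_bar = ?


z_bar = -8.4000 - 13.4000i
z*z_bar = (-8.4)^2 + 13.4^2 = 70.56 + 179.56 = 250.12

z_bar = -8.4000 - 13.4000i, z*z_bar = 250.12


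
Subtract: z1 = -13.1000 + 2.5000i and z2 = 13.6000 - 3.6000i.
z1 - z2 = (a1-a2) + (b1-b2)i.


Real: -13.1 - 13.6 = -26.7
Imag: 2.5 + 3.6 = 6.1

-26.7000 + 6.1000i


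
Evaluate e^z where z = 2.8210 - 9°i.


e^2.8210 = 16.7936
cos(-9°) = 0.98769
sin(-9°) = -0.156434
Real = 16.7936*0.98769 = 16.5869
Imag = 16.7936*(-0.156434) = -2.6271

16.5869 - 2.6271i


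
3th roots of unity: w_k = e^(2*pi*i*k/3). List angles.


The 3th roots of unity are cis(360k/3°) for k=0..2
Angle step = 360/3 = 120°
Primitive root: cis(120°)
Primitive root = -0.5000 + 0.8660i

3 roots at angles: 0°, 120°, 240°


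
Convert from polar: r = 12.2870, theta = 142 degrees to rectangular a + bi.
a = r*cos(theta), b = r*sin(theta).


a = 12.2870*cos(142°) = 12.2870*(-0.78801) = -9.6823
b = 12.2870*sin(142°) = 12.2870*0.61566 = 7.5646

-9.6823 + 7.5646i


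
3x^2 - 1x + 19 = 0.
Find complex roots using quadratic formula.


disc = (-1)^2 - 4*3*19 = 1 - 228 = -227
sqrt(|disc|) = sqrt(227) = 15.0665
Real part = 1/(2*3) = 0.1667
Imag part = 15.0665/(2*3) = 2.5111

0.1667 ± 2.5111i


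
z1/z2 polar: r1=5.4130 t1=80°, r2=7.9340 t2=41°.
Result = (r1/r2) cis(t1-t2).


r = 5.4130 / 7.9340 = 0.6823
theta = 80° - 41° = 39° = 39° (mod 360)

0.6823 cis(39°)


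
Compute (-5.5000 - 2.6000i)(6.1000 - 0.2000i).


Real = -5.5*6.1 - (-2.6)*(-0.2) = -33.55 - 0.52 = -34.07
Imag = -5.5*(-0.2) + 6.1*(-2.6) = 1.1 - (15.86) = -14.76

-34.0700 - 14.7600i


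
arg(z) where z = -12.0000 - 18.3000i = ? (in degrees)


Re = -12, Im = -18.3
arg = atan2(-18.3, -12) = -123.2544 degrees

arg(z) = -123.2544 degrees


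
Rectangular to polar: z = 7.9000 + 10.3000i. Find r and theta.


r = sqrt(62.41+106.09) = sqrt(168.5) = 12.9808
theta = atan2(10.3, 7.9) = 52.5121 degrees

r = 12.9808, theta = 52.5121 degrees


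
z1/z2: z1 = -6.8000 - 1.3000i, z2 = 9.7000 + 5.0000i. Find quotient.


Conjugate of z2 = 9.7000 - 5.0000i
Numerator: (-6.8000 - 1.3000i)(9.7000 - 5.0000i) = -72.4600 + 21.3900i
Denominator: 9.7^2 + 5^2 = 119.09
Result = (-72.4600 + 21.3900i)/119.09

-0.6084 + 0.1796i


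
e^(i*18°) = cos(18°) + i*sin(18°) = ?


cos(18°) = 0.9511
sin(18°) = 0.3090

e^(i*18°) = 0.9511 + 0.3090i


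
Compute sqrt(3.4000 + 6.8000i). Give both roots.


|z| = sqrt(11.56+46.24) = 7.6026
sqrt((|z|+a)/2) = sqrt((7.6026+3.4)/2) = sqrt(5.5013) = 2.3455
sqrt((|z|-a)/2) = sqrt((7.6026-3.4)/2) = sqrt(2.1013) = 1.4496

±(2.3455 + 1.4496i) i.e. 2.3455 + 1.4496i and -2.3455 - 1.4496i


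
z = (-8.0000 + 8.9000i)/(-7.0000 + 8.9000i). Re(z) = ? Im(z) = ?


Multiply by conjugate: (-8.0000 + 8.9000i)(-7.0000 - 8.9000i) / ((-7)^2 + 8.9^2)
Numerator real = -8*(-7) + 8.9*8.9 = 135.21
Numerator imag = 8.9*(-7) - (-8)*8.9 = 8.9
Denominator = 128.21
Re(z) = 135.21/128.21 = 1.0546
Im(z) = 8.9/128.21 = 0.0694

Re(z) = 1.0546, Im(z) = 0.0694


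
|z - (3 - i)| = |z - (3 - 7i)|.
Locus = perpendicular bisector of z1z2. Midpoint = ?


Equal distances means the locus is the perpendicular bisector of z1 and z2.
Midpoint = ((3+3)/2, (-1+(-7))/2) = (3.0000, -4.0000)

Perpendicular bisector through (3.0000, -4.0000)


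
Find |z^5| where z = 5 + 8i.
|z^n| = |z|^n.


|z| = sqrt(25+64) = sqrt(89) = 9.4340
|z^5| = |z|^5 = (sqrt(89))^5 = 89^2 * sqrt(89) = 7921*sqrt(89)

|z^5| = 7921*sqrt(89) ≈ 74726.5645


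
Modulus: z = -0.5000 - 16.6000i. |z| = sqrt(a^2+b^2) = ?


|z| = sqrt((-0.5)^2 + (-16.6)^2) = sqrt(0.25 + 275.56) = sqrt(275.81) = 16.6075

|z| = 16.6075


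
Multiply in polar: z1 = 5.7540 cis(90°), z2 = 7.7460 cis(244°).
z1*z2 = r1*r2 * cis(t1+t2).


r = 5.7540 * 7.7460 = 44.5705
theta = 90° + 244° = 334° = 334° (mod 360)

44.5705 cis(334°)


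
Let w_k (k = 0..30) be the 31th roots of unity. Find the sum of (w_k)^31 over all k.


The roots are w_k = w^k with w = e^(2*pi*i/31), and (w^k)^31 = (w^31)^k.
So S = 1 + u + u^2 + ... + u^(30) with u = w^31.
31 = 1*31 + 0, so 31 is a multiple of 31 and u = (w^31)^1 = 1.
Every one of the 31 terms equals 1: S = 31

S = 31


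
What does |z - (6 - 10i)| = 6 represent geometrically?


|z - z0| = r is a circle with center z0 and radius r.
Center = (6, -10), radius = 6

Circle with center (6, -10) and radius 6


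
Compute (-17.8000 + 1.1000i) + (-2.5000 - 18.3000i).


Real: -17.8 - 2.5 = -20.3
Imag: 1.1 - 18.3 = -17.2

-20.3000 - 17.2000i


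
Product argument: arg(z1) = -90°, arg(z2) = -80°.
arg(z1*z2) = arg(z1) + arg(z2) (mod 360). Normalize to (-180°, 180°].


arg(z1*z2) = -90° - 80° = -170°
Normalized to (-180°, 180°]: -170°

-170°


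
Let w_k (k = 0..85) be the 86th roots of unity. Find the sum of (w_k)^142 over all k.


The roots are w_k = w^k with w = e^(2*pi*i/86), and (w^k)^142 = (w^142)^k.
So S = 1 + u + u^2 + ... + u^(85) with u = w^142.
142 = 1*86 + 56, so 142 is not a multiple of 86: u = (w^86)^1 * w^56 = w^56 ≠ 1 (w is a primitive 86th root), while u^86 = (w^86)^142 = 1.
Geometric series: S = (1 - u^86)/(1 - u) = (1 - 1)/(1 - u) = 0

S = 0


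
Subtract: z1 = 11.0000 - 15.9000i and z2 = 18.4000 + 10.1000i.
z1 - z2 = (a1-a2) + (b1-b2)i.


Real: 11 - 18.4 = -7.4
Imag: -15.9 - 10.1 = -26

-7.4000 - 26.0000i


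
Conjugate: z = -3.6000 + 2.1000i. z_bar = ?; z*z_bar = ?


z_bar = -3.6000 - 2.1000i
z*z_bar = (-3.6)^2 + 2.1^2 = 12.96 + 4.41 = 17.37

z_bar = -3.6000 - 2.1000i, z*z_bar = 17.37


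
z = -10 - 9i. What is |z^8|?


|z| = sqrt(100+81) = sqrt(181) = 13.4536
|z^8| = |z|^8 = (sqrt(181))^8 = 181^4 = 1073283121

|z^8| = 1073283121


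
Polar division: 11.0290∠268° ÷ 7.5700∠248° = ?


r = 11.0290 / 7.5700 = 1.4569
theta = 268° - 248° = 20° = 20° (mod 360)

1.4569 cis(20°)


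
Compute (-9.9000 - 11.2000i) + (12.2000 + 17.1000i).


Real: -9.9 + 12.2 = 2.3
Imag: -11.2 + 17.1 = 5.9

2.3000 + 5.9000i


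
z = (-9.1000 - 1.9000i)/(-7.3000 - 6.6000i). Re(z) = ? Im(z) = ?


Multiply by conjugate: (-9.1000 - 1.9000i)(-7.3000 + 6.6000i) / ((-7.3)^2 + (-6.6)^2)
Numerator real = -9.1*(-7.3) - (1.9)*(-6.6) = 78.97
Numerator imag = -1.9*(-7.3) - (-9.1)*(-6.6) = -46.19
Denominator = 96.85
Re(z) = 78.97/96.85 = 0.8154
Im(z) = -46.19/96.85 = -0.4769

Re(z) = 0.8154, Im(z) = -0.4769


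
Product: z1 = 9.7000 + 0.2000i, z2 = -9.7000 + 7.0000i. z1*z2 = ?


Real = 9.7*(-9.7) - 0.2*7 = -94.09 - 1.4 = -95.49
Imag = 9.7*7 - (9.7)*0.2 = 67.9 - (1.94) = 65.96

-95.4900 + 65.9600i


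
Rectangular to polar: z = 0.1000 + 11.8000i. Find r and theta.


r = sqrt(0.01+139.24) = sqrt(139.25) = 11.8004
theta = atan2(11.8, 0.1) = 89.5145 degrees

r = 11.8004, theta = 89.5145 degrees


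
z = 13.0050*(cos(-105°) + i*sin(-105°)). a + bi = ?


a = 13.0050*cos(-105°) = 13.0050*(-0.258819) = -3.3659
b = 13.0050*sin(-105°) = 13.0050*(-0.96593) = -12.5619

-3.3659 - 12.5619i


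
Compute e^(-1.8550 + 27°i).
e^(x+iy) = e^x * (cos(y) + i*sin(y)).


e^-1.8550 = 0.1565
cos(27°) = 0.891
sin(27°) = 0.45399
Real = 0.1565*0.891 = 0.1394
Imag = 0.1565*0.45399 = 0.0710

0.1394 + 0.0710i


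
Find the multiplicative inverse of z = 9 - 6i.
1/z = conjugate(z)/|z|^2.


|z|^2 = 81+36 = 117
1/z = (9 + 6i)/117

1/z = 0.0769 + 0.0513i


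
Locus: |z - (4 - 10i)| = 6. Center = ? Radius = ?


|z - z0| = r is a circle with center z0 and radius r.
Center = (4, -10), radius = 6

Circle with center (4, -10) and radius 6


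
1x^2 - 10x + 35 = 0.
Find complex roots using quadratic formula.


disc = (-10)^2 - 4*1*35 = 100 - 140 = -40
sqrt(|disc|) = sqrt(40) = 6.3246
Real part = 10/(2*1) = 5.0000
Imag part = 6.3246/(2*1) = 3.1623

5.0000 ± 3.1623i


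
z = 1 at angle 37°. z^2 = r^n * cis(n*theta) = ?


r^2 = 1^2 = 1
n*theta = 2*37° = 74° = 74° (mod 360)
a = 1*cos(74°) = 0.2756
b = 1*sin(74°) = 0.9613

1 cis(74°) = 0.2756 + 0.9613i


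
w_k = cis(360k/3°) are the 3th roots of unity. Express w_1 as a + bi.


Angle = 360*1/3 = 120°
a = cos(120°) = -0.5000
b = sin(120°) = 0.8660

-0.5000 + 0.8660i


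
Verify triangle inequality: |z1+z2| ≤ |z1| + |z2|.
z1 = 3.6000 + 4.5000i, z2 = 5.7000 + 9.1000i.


|z1| = sqrt(3.6^2 + 4.5^2) = sqrt(33.21) = 5.7628
|z2| = sqrt(5.7^2 + 9.1^2) = sqrt(115.3) = 10.7378
z1+z2 = 9.3000 + 13.6000i
|z1+z2| = sqrt(271.45) = 16.4757
|z1|+|z2| = 5.7628 + 10.7378 = 16.5006

|z1+z2| = 16.4757 ≤ |z1|+|z2| = 16.5006 (verified)


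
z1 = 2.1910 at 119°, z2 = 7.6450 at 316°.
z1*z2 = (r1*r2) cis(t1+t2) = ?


r = 2.1910 * 7.6450 = 16.7502
theta = 119° + 316° = 435° = 75° (mod 360)

16.7502 cis(75°)


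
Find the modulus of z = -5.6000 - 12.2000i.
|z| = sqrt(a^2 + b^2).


|z| = sqrt((-5.6)^2 + (-12.2)^2) = sqrt(31.36 + 148.84) = sqrt(180.2) = 13.4239

|z| = 13.4239


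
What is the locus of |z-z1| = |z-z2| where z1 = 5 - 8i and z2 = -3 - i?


Equal distances means the locus is the perpendicular bisector of z1 and z2.
Midpoint = ((5+(-3))/2, (-8+(-1))/2) = (1.0000, -4.5000)

Perpendicular bisector through (1.0000, -4.5000)


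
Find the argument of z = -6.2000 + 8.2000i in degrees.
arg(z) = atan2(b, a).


Re = -6.2, Im = 8.2
arg = atan2(8.2, -6.2) = 127.0928 degrees

arg(z) = 127.0928 degrees


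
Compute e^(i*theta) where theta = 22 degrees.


cos(22°) = 0.9272
sin(22°) = 0.3746

e^(i*22°) = 0.9272 + 0.3746i


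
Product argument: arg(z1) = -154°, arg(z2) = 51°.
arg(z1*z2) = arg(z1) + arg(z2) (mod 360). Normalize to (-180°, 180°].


arg(z1*z2) = -154° + 51° = -103°
Normalized to (-180°, 180°]: -103°

-103°


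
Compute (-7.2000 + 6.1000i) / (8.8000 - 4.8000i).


Conjugate of z2 = 8.8000 + 4.8000i
Numerator: (-7.2000 + 6.1000i)(8.8000 + 4.8000i) = -92.6400 + 19.1200i
Denominator: 8.8^2 + (-4.8)^2 = 100.48
Result = (-92.6400 + 19.1200i)/100.48

-0.9220 + 0.1903i


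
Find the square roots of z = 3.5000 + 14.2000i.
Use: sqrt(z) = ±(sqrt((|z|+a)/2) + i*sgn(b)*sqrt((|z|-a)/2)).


|z| = sqrt(12.25+201.64) = 14.6250
sqrt((|z|+a)/2) = sqrt((14.6250+3.5)/2) = sqrt(9.0625) = 3.0104
sqrt((|z|-a)/2) = sqrt((14.6250-3.5)/2) = sqrt(5.5625) = 2.3585

±(3.0104 + 2.3585i) i.e. 3.0104 + 2.3585i and -3.0104 - 2.3585i


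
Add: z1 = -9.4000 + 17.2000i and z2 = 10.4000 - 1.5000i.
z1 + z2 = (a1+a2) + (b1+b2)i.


Real: -9.4 + 10.4 = 1
Imag: 17.2 - 1.5 = 15.7

1.0000 + 15.7000i


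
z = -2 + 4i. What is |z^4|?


|z| = sqrt(4+16) = sqrt(20) = 4.4721
|z^4| = |z|^4 = (sqrt(20))^4 = 20^2 = 400

|z^4| = 400


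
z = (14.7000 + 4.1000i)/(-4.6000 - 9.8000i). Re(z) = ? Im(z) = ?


Multiply by conjugate: (14.7000 + 4.1000i)(-4.6000 + 9.8000i) / ((-4.6)^2 + (-9.8)^2)
Numerator real = 14.7*(-4.6) + 4.1*(-9.8) = -107.8
Numerator imag = 4.1*(-4.6) - 14.7*(-9.8) = 125.2
Denominator = 117.2
Re(z) = -107.8/117.2 = -0.9198
Im(z) = 125.2/117.2 = 1.0683

Re(z) = -0.9198, Im(z) = 1.0683


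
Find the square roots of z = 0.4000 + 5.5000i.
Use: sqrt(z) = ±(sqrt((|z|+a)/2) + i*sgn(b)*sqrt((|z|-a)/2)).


|z| = sqrt(0.16+30.25) = 5.5145
sqrt((|z|+a)/2) = sqrt((5.5145+0.4)/2) = sqrt(2.9573) = 1.7197
sqrt((|z|-a)/2) = sqrt((5.5145-0.4)/2) = sqrt(2.5573) = 1.5991

±(1.7197 + 1.5991i) i.e. 1.7197 + 1.5991i and -1.7197 - 1.5991i


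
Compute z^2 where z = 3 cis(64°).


r^2 = 3^2 = 9
n*theta = 2*64° = 128° = 128° (mod 360)
a = 9*cos(128°) = -5.5410
b = 9*sin(128°) = 7.0921

9 cis(128°) = -5.5410 + 7.0921i


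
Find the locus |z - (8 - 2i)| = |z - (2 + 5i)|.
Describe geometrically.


Equal distances means the locus is the perpendicular bisector of z1 and z2.
Midpoint = ((8+2)/2, (-2+5)/2) = (5.0000, 1.5000)

Perpendicular bisector through (5.0000, 1.5000)


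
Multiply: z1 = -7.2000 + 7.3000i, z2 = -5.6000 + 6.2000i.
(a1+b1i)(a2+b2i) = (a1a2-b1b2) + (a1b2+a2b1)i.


Real = -7.2*(-5.6) - 7.3*6.2 = 40.32 - 45.26 = -4.94
Imag = -7.2*6.2 - (5.6)*7.3 = -44.64 - (40.88) = -85.52

-4.9400 - 85.5200i


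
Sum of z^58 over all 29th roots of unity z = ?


The roots are w_k = w^k with w = e^(2*pi*i/29), and (w^k)^58 = (w^58)^k.
So S = 1 + u + u^2 + ... + u^(28) with u = w^58.
58 = 2*29 + 0, so 58 is a multiple of 29 and u = (w^29)^2 = 1.
Every one of the 29 terms equals 1: S = 29

S = 29


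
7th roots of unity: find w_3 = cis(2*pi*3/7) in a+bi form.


Angle = 360*3/7 = 154.2857°
a = cos(154.2857°) = -0.9010
b = sin(154.2857°) = 0.4339

-0.9010 + 0.4339i


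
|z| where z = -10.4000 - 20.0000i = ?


|z| = sqrt((-10.4)^2 + (-20)^2) = sqrt(108.16 + 400) = sqrt(508.16) = 22.5424

|z| = 22.5424


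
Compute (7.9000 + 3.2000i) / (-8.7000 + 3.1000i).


Conjugate of z2 = -8.7000 - 3.1000i
Numerator: (7.9000 + 3.2000i)(-8.7000 - 3.1000i) = -58.8100 - 52.3300i
Denominator: (-8.7)^2 + 3.1^2 = 85.3
Result = (-58.8100 - 52.3300i)/85.3

-0.6894 - 0.6135i


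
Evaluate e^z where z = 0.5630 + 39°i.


e^0.5630 = 1.7559
cos(39°) = 0.77715
sin(39°) = 0.6293
Real = 1.7559*0.77715 = 1.3646
Imag = 1.7559*0.6293 = 1.1050

1.3646 + 1.1050i


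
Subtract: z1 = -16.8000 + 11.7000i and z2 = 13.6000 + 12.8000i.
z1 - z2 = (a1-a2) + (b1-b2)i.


Real: -16.8 - 13.6 = -30.4
Imag: 11.7 - 12.8 = -1.1

-30.4000 - 1.1000i


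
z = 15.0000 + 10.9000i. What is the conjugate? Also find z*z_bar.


z_bar = 15.0000 - 10.9000i
z*z_bar = 15^2 + 10.9^2 = 225 + 118.81 = 343.81

z_bar = 15.0000 - 10.9000i, z*z_bar = 343.81


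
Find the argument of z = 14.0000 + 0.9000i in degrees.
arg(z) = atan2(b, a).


Re = 14, Im = 0.9
arg = atan2(0.9, 14) = 3.6782 degrees

arg(z) = 3.6782 degrees


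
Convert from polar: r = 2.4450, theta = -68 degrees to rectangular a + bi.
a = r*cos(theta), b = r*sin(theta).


a = 2.4450*cos(-68°) = 2.4450*0.3746 = 0.9159
b = 2.4450*sin(-68°) = 2.4450*(-0.9272) = -2.2670

0.9159 - 2.2670i


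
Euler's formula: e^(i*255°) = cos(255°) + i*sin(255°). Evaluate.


cos(255°) = -0.2588
sin(255°) = -0.9659

e^(i*255°) = -0.2588 - 0.9659i


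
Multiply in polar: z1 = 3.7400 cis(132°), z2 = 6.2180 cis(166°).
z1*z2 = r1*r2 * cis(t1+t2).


r = 3.7400 * 6.2180 = 23.2553
theta = 132° + 166° = 298° = 298° (mod 360)

23.2553 cis(298°)


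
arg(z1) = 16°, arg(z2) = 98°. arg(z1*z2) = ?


arg(z1*z2) = 16° + 98° = 114°
Normalized to (-180°, 180°]: 114°

114°


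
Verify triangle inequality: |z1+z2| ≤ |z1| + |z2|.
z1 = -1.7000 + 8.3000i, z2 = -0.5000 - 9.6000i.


|z1| = sqrt((-1.7)^2 + 8.3^2) = sqrt(71.78) = 8.4723
|z2| = sqrt((-0.5)^2 + (-9.6)^2) = sqrt(92.41) = 9.6130
z1+z2 = -2.2000 - 1.3000i
|z1+z2| = sqrt(6.53) = 2.5554
|z1|+|z2| = 8.4723 + 9.6130 = 18.0853

|z1+z2| = 2.5554 ≤ |z1|+|z2| = 18.0853 (verified)


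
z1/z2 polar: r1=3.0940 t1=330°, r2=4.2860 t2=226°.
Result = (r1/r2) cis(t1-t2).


r = 3.0940 / 4.2860 = 0.7219
theta = 330° - 226° = 104° = 104° (mod 360)

0.7219 cis(104°)


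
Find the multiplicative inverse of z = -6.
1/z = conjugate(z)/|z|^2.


|z|^2 = 36+0 = 36
1/z = (-6 - 0i)/36

1/z = -0.1667 + 0i


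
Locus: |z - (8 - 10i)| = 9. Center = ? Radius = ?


|z - z0| = r is a circle with center z0 and radius r.
Center = (8, -10), radius = 9

Circle with center (8, -10) and radius 9


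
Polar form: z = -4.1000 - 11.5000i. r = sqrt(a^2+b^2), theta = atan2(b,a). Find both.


r = sqrt(16.81+132.25) = sqrt(149.06) = 12.2090
theta = atan2(-11.5, -4.1) = -109.6223 degrees

r = 12.2090, theta = -109.6223 degrees


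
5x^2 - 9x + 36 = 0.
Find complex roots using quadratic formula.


disc = (-9)^2 - 4*5*36 = 81 - 720 = -639
sqrt(|disc|) = sqrt(639) = 25.2784
Real part = 9/(2*5) = 0.9000
Imag part = 25.2784/(2*5) = 2.5278

0.9000 ± 2.5278i


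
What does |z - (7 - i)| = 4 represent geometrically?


|z - z0| = r is a circle with center z0 and radius r.
Center = (7, -1), radius = 4

Circle with center (7, -1) and radius 4


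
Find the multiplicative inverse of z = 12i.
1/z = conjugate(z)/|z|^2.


|z|^2 = 0+144 = 144
1/z = (0 - 12i)/144

1/z = 0 - 0.0833i


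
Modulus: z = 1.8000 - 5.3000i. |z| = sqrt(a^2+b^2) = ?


|z| = sqrt(1.8^2 + (-5.3)^2) = sqrt(3.24 + 28.09) = sqrt(31.33) = 5.5973

|z| = 5.5973


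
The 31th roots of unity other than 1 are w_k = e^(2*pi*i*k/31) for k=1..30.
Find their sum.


With w = e^(2*pi*i/31), all 31 of the 31th roots of unity w^0 = 1, w, ..., w^(30) sum to 0: 1 + w + ... + w^(30) = (1 - w^31)/(1 - w) = 0 since w^31 = 1, w ≠ 1.
Removing the root 1: w + w^2 + ... + w^(30) = 0 - 1 = -1

Sum = -1


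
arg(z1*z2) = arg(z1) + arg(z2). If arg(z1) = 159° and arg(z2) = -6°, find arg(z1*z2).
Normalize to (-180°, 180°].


arg(z1*z2) = 159° - 6° = 153°
Normalized to (-180°, 180°]: 153°

153°


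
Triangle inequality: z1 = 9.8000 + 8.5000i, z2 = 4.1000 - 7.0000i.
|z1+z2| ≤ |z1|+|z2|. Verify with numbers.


|z1| = sqrt(9.8^2 + 8.5^2) = sqrt(168.29) = 12.9727
|z2| = sqrt(4.1^2 + (-7)^2) = sqrt(65.81) = 8.1123
z1+z2 = 13.9000 + 1.5000i
|z1+z2| = sqrt(195.46) = 13.9807
|z1|+|z2| = 12.9727 + 8.1123 = 21.0850

|z1+z2| = 13.9807 ≤ |z1|+|z2| = 21.0850 (verified)


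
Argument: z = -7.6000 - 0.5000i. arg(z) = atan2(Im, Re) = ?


Re = -7.6, Im = -0.5
arg = atan2(-0.5, -7.6) = -176.2360 degrees

arg(z) = -176.2360 degrees


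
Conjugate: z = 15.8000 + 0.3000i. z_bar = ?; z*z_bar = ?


z_bar = 15.8000 - 0.3000i
z*z_bar = 15.8^2 + 0.3^2 = 249.64 + 0.09 = 249.73

z_bar = 15.8000 - 0.3000i, z*z_bar = 249.73


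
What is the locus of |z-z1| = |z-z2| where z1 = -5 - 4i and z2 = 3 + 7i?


Equal distances means the locus is the perpendicular bisector of z1 and z2.
Midpoint = ((-5+3)/2, (-4+7)/2) = (-1.0000, 1.5000)

Perpendicular bisector through (-1.0000, 1.5000)


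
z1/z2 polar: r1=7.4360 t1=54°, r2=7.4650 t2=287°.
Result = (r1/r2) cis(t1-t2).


r = 7.4360 / 7.4650 = 0.9961
theta = 54° - 287° = -233° = 127° (mod 360)

0.9961 cis(127°)


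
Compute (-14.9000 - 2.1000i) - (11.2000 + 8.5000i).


Real: -14.9 - 11.2 = -26.1
Imag: -2.1 - 8.5 = -10.6

-26.1000 - 10.6000i


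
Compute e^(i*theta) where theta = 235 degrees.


cos(235°) = -0.5736
sin(235°) = -0.8192

e^(i*235°) = -0.5736 - 0.8192i


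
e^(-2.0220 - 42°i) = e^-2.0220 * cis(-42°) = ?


e^-2.0220 = 0.1324
cos(-42°) = 0.7431
sin(-42°) = -0.6691
Real = 0.1324*0.7431 = 0.0984
Imag = 0.1324*(-0.6691) = -0.0886

0.0984 - 0.0886i


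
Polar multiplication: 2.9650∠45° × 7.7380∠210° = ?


r = 2.9650 * 7.7380 = 22.9432
theta = 45° + 210° = 255° = 255° (mod 360)

22.9432 cis(255°)


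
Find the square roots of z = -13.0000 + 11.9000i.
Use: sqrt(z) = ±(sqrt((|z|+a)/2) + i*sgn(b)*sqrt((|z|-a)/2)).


|z| = sqrt(169+141.61) = 17.6241
sqrt((|z|+a)/2) = sqrt((17.6241+(-13))/2) = sqrt(2.3121) = 1.5205
sqrt((|z|-a)/2) = sqrt((17.6241-(-13))/2) = sqrt(15.3121) = 3.9131

±(1.5205 + 3.9131i) i.e. 1.5205 + 3.9131i and -1.5205 - 3.9131i


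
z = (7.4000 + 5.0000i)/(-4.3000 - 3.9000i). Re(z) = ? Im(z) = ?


Multiply by conjugate: (7.4000 + 5.0000i)(-4.3000 + 3.9000i) / ((-4.3)^2 + (-3.9)^2)
Numerator real = 7.4*(-4.3) + 5*(-3.9) = -51.32
Numerator imag = 5*(-4.3) - 7.4*(-3.9) = 7.36
Denominator = 33.7
Re(z) = -51.32/33.7 = -1.5228
Im(z) = 7.36/33.7 = 0.2184

Re(z) = -1.5228, Im(z) = 0.2184


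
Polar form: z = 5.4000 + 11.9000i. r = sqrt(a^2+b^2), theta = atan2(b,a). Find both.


r = sqrt(29.16+141.61) = sqrt(170.77) = 13.0679
theta = atan2(11.9, 5.4) = 65.5923 degrees

r = 13.0679, theta = 65.5923 degrees


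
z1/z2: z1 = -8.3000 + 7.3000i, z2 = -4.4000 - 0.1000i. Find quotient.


Conjugate of z2 = -4.4000 + 0.1000i
Numerator: (-8.3000 + 7.3000i)(-4.4000 + 0.1000i) = 35.7900 - 32.9500i
Denominator: (-4.4)^2 + (-0.1)^2 = 19.37
Result = (35.7900 - 32.9500i)/19.37

1.8477 - 1.7011i


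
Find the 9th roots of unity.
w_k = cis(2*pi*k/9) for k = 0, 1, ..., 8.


The 9th roots of unity are cis(360k/9°) for k=0..8
Angle step = 360/9 = 40°
Primitive root: cis(40°)
Primitive root = 0.7660 + 0.6428i

9 roots at angles: 0°, 40°, 80°, 120°, 160°, 200°, 240°, 280°, 320°


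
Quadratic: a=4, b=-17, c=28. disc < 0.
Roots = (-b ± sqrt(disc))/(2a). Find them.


disc = (-17)^2 - 4*4*28 = 289 - 448 = -159
sqrt(|disc|) = sqrt(159) = 12.6095
Real part = 17/(2*4) = 2.1250
Imag part = 12.6095/(2*4) = 1.5762

2.1250 ± 1.5762i


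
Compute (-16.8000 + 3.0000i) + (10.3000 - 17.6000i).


Real: -16.8 + 10.3 = -6.5
Imag: 3 - 17.6 = -14.6

-6.5000 - 14.6000i


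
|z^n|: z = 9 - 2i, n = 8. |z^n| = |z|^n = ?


|z| = sqrt(81+4) = sqrt(85) = 9.2195
|z^8| = |z|^8 = (sqrt(85))^8 = 85^4 = 52200625

|z^8| = 52200625


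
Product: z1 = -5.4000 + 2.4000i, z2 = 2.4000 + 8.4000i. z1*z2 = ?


Real = -5.4*2.4 - 2.4*8.4 = -12.96 - 20.16 = -33.12
Imag = -5.4*8.4 + 2.4*2.4 = -45.36 + 5.76 = -39.6

-33.1200 - 39.6000i


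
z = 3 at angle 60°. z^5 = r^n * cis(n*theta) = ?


r^5 = 3^5 = 243
n*theta = 5*60° = 300° = 300° (mod 360)
a = 243*cos(300°) = 121.5000
b = 243*sin(300°) = -210.4442

243 cis(300°) = 121.5000 - 210.4442i


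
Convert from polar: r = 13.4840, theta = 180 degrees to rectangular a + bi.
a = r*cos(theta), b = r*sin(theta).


a = 13.4840*cos(180°) = 13.4840*(-1) = -13.4840
b = 13.4840*sin(180°) = 13.4840*0 = 0

-13.4840 + 0i


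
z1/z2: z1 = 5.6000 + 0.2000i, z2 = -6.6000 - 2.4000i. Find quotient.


Conjugate of z2 = -6.6000 + 2.4000i
Numerator: (5.6000 + 0.2000i)(-6.6000 + 2.4000i) = -37.4400 + 12.1200i
Denominator: (-6.6)^2 + (-2.4)^2 = 49.32
Result = (-37.4400 + 12.1200i)/49.32

-0.7591 + 0.2457i


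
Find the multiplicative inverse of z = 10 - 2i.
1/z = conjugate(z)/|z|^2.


|z|^2 = 100+4 = 104
1/z = (10 + 2i)/104

1/z = 0.0962 + 0.0192i


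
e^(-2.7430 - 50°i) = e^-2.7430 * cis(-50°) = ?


e^-2.7430 = 0.0644
cos(-50°) = 0.6428
sin(-50°) = -0.766
Real = 0.0644*0.6428 = 0.0414
Imag = 0.0644*(-0.766) = -0.0493

0.0414 - 0.0493i


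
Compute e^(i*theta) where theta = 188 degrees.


cos(188°) = -0.9903
sin(188°) = -0.1392

e^(i*188°) = -0.9903 - 0.1392i


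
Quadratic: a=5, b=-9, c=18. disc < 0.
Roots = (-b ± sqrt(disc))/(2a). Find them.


disc = (-9)^2 - 4*5*18 = 81 - 360 = -279
sqrt(|disc|) = sqrt(279) = 16.7033
Real part = 9/(2*5) = 0.9000
Imag part = 16.7033/(2*5) = 1.6703

0.9000 ± 1.6703i


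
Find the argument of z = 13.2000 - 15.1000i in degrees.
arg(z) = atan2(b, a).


Re = 13.2, Im = -15.1
arg = atan2(-15.1, 13.2) = -48.8409 degrees

arg(z) = -48.8409 degrees


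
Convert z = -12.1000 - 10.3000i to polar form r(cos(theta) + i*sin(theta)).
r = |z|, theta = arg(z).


r = sqrt(146.41+106.09) = sqrt(252.5) = 15.8902
theta = atan2(-10.3, -12.1) = -139.5943 degrees

r = 15.8902, theta = -139.5943 degrees


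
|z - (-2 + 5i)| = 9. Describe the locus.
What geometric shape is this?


|z - z0| = r is a circle with center z0 and radius r.
Center = (-2, 5), radius = 9

Circle with center (-2, 5) and radius 9


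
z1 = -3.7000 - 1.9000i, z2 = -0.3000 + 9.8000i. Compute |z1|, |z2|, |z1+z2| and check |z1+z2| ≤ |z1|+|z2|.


|z1| = sqrt((-3.7)^2 + (-1.9)^2) = sqrt(17.3) = 4.1593
|z2| = sqrt((-0.3)^2 + 9.8^2) = sqrt(96.13) = 9.8046
z1+z2 = -4.0000 + 7.9000i
|z1+z2| = sqrt(78.41) = 8.8549
|z1|+|z2| = 4.1593 + 9.8046 = 13.9639

|z1+z2| = 8.8549 ≤ |z1|+|z2| = 13.9639 (verified)


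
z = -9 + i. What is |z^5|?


|z| = sqrt(81+1) = sqrt(82) = 9.0554
|z^5| = |z|^5 = (sqrt(82))^5 = 82^2 * sqrt(82) = 6724*sqrt(82)

|z^5| = 6724*sqrt(82) ≈ 60888.4097


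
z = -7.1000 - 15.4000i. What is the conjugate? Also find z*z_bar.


z_bar = -7.1000 + 15.4000i
z*z_bar = (-7.1)^2 + (-15.4)^2 = 50.41 + 237.16 = 287.57

z_bar = -7.1000 + 15.4000i, z*z_bar = 287.57


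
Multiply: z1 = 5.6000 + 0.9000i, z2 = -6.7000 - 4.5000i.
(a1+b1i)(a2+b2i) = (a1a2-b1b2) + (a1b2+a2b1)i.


Real = 5.6*(-6.7) - 0.9*(-4.5) = -37.52 - (-4.05) = -33.47
Imag = 5.6*(-4.5) - (6.7)*0.9 = -25.2 - (6.03) = -31.23

-33.4700 - 31.2300i


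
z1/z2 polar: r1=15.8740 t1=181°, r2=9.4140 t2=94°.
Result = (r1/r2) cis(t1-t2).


r = 15.8740 / 9.4140 = 1.6862
theta = 181° - 94° = 87° = 87° (mod 360)

1.6862 cis(87°)


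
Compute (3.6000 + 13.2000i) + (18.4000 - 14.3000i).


Real: 3.6 + 18.4 = 22
Imag: 13.2 - 14.3 = -1.1

22.0000 - 1.1000i


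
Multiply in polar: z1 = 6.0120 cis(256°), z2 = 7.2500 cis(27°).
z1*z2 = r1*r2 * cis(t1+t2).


r = 6.0120 * 7.2500 = 43.5870
theta = 256° + 27° = 283° = 283° (mod 360)

43.5870 cis(283°)


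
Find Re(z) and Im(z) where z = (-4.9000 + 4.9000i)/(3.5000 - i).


Multiply by conjugate: (-4.9000 + 4.9000i)(3.5000 + i) / (3.5^2 + (-1)^2)
Numerator real = -4.9*3.5 + 4.9*(-1) = -22.05
Numerator imag = 4.9*3.5 - (-4.9)*(-1) = 12.25
Denominator = 13.25
Re(z) = -22.05/13.25 = -1.6642
Im(z) = 12.25/13.25 = 0.9245

Re(z) = -1.6642, Im(z) = 0.9245


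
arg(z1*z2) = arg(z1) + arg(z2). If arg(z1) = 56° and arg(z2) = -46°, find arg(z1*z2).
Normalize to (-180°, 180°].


arg(z1*z2) = 56° - 46° = 10°
Normalized to (-180°, 180°]: 10°

10°


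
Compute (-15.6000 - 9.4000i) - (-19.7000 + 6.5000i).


Real: -15.6 + 19.7 = 4.1
Imag: -9.4 - 6.5 = -15.9

4.1000 - 15.9000i


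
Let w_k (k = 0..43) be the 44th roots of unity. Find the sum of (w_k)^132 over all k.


The roots are w_k = w^k with w = e^(2*pi*i/44), and (w^k)^132 = (w^132)^k.
So S = 1 + u + u^2 + ... + u^(43) with u = w^132.
132 = 3*44 + 0, so 132 is a multiple of 44 and u = (w^44)^3 = 1.
Every one of the 44 terms equals 1: S = 44

S = 44


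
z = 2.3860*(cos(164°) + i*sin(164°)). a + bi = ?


a = 2.3860*cos(164°) = 2.3860*(-0.96126) = -2.2936
b = 2.3860*sin(164°) = 2.3860*0.27564 = 0.6577

-2.2936 + 0.6577i


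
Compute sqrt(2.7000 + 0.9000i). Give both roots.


|z| = sqrt(7.29+0.81) = 2.8460
sqrt((|z|+a)/2) = sqrt((2.8460+2.7)/2) = sqrt(2.7730) = 1.6652
sqrt((|z|-a)/2) = sqrt((2.8460-2.7)/2) = sqrt(0.0730) = 0.2702

±(1.6652 + 0.2702i) i.e. 1.6652 + 0.2702i and -1.6652 - 0.2702i


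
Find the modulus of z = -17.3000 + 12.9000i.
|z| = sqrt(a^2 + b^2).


|z| = sqrt((-17.3)^2 + 12.9^2) = sqrt(299.29 + 166.41) = sqrt(465.7) = 21.5801

|z| = 21.5801


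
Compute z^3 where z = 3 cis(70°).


r^3 = 3^3 = 27
n*theta = 3*70° = 210° = 210° (mod 360)
a = 27*cos(210°) = -23.3827
b = 27*sin(210°) = -13.5000

27 cis(210°) = -23.3827 - 13.5000i


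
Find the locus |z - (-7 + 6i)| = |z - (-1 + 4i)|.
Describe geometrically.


Equal distances means the locus is the perpendicular bisector of z1 and z2.
Midpoint = ((-7+(-1))/2, (6+4)/2) = (-4.0000, 5.0000)

Perpendicular bisector through (-4.0000, 5.0000)


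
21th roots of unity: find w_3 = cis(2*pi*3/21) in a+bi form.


Angle = 360*3/21 = 51.4286°
a = cos(51.4286°) = 0.6235
b = sin(51.4286°) = 0.7818

0.6235 + 0.7818i


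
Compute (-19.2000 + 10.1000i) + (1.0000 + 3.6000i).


Real: -19.2 + 1 = -18.2
Imag: 10.1 + 3.6 = 13.7

-18.2000 + 13.7000i


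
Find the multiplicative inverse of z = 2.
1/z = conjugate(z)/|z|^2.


|z|^2 = 4+0 = 4
1/z = (2 - 0i)/4

1/z = 0.5000 + 0i


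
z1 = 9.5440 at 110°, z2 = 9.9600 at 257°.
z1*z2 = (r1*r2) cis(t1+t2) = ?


r = 9.5440 * 9.9600 = 95.0582
theta = 110° + 257° = 367° = 7° (mod 360)

95.0582 cis(7°)


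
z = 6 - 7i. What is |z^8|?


|z| = sqrt(36+49) = sqrt(85) = 9.2195
|z^8| = |z|^8 = (sqrt(85))^8 = 85^4 = 52200625

|z^8| = 52200625


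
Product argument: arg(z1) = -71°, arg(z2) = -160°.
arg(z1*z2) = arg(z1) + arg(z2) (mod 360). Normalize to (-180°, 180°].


arg(z1*z2) = -71° - 160° = -231°
Normalized to (-180°, 180°]: 129°

129°


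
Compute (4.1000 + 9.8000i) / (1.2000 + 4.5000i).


Conjugate of z2 = 1.2000 - 4.5000i
Numerator: (4.1000 + 9.8000i)(1.2000 - 4.5000i) = 49.0200 - 6.6900i
Denominator: 1.2^2 + 4.5^2 = 21.69
Result = (49.0200 - 6.6900i)/21.69

2.2600 - 0.3084i


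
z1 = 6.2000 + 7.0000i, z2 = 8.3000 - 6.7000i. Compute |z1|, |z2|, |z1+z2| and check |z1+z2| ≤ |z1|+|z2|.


|z1| = sqrt(6.2^2 + 7^2) = sqrt(87.44) = 9.3509
|z2| = sqrt(8.3^2 + (-6.7)^2) = sqrt(113.78) = 10.6668
z1+z2 = 14.5000 + 0.3000i
|z1+z2| = sqrt(210.34) = 14.5031
|z1|+|z2| = 9.3509 + 10.6668 = 20.0177

|z1+z2| = 14.5031 ≤ |z1|+|z2| = 20.0177 (verified)


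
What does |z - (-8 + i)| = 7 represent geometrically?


|z - z0| = r is a circle with center z0 and radius r.
Center = (-8, 1), radius = 7

Circle with center (-8, 1) and radius 7


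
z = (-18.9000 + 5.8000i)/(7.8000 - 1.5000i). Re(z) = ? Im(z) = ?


Multiply by conjugate: (-18.9000 + 5.8000i)(7.8000 + 1.5000i) / (7.8^2 + (-1.5)^2)
Numerator real = -18.9*7.8 + 5.8*(-1.5) = -156.12
Numerator imag = 5.8*7.8 - (-18.9)*(-1.5) = 16.89
Denominator = 63.09
Re(z) = -156.12/63.09 = -2.4746
Im(z) = 16.89/63.09 = 0.2677

Re(z) = -2.4746, Im(z) = 0.2677


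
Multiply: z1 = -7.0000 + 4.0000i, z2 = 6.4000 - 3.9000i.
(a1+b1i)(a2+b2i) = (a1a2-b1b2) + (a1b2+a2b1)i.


Real = -7*6.4 - 4*(-3.9) = -44.8 - (-15.6) = -29.2
Imag = -7*(-3.9) + 6.4*4 = 27.3 + 25.6 = 52.9

-29.2000 + 52.9000i


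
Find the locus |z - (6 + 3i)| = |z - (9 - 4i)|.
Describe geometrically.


Equal distances means the locus is the perpendicular bisector of z1 and z2.
Midpoint = ((6+9)/2, (3+(-4))/2) = (7.5000, -0.5000)

Perpendicular bisector through (7.5000, -0.5000)


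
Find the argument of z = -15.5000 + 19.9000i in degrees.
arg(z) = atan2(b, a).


Re = -15.5, Im = 19.9
arg = atan2(19.9, -15.5) = 127.9148 degrees

arg(z) = 127.9148 degrees


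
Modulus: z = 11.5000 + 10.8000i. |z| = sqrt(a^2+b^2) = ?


|z| = sqrt(11.5^2 + 10.8^2) = sqrt(132.25 + 116.64) = sqrt(248.89) = 15.7762

|z| = 15.7762


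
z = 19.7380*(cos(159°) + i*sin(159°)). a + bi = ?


a = 19.7380*cos(159°) = 19.7380*(-0.93358) = -18.4270
b = 19.7380*sin(159°) = 19.7380*0.35837 = 7.0735

-18.4270 + 7.0735i


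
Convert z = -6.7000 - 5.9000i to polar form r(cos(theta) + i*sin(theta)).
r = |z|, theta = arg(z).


r = sqrt(44.89+34.81) = sqrt(79.7) = 8.9275
theta = atan2(-5.9, -6.7) = -138.6330 degrees

r = 8.9275, theta = -138.6330 degrees


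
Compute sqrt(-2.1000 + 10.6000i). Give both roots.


|z| = sqrt(4.41+112.36) = 10.8060
sqrt((|z|+a)/2) = sqrt((10.8060+(-2.1))/2) = sqrt(4.3530) = 2.0864
sqrt((|z|-a)/2) = sqrt((10.8060-(-2.1))/2) = sqrt(6.4530) = 2.5403

±(2.0864 + 2.5403i) i.e. 2.0864 + 2.5403i and -2.0864 - 2.5403i


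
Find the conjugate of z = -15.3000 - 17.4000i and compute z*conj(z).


z_bar = -15.3000 + 17.4000i
z*z_bar = (-15.3)^2 + (-17.4)^2 = 234.09 + 302.76 = 536.85

z_bar = -15.3000 + 17.4000i, z*z_bar = 536.85


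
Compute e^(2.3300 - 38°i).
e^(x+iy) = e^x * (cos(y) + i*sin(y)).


e^2.3300 = 10.2779
cos(-38°) = 0.78801
sin(-38°) = -0.61566
Real = 10.2779*0.78801 = 8.0991
Imag = 10.2779*(-0.61566) = -6.3277

8.0991 - 6.3277i


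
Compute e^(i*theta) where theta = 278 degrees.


cos(278°) = 0.1392
sin(278°) = -0.9903

e^(i*278°) = 0.1392 - 0.9903i


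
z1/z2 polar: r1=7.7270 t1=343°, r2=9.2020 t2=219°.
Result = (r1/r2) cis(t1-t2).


r = 7.7270 / 9.2020 = 0.8397
theta = 343° - 219° = 124° = 124° (mod 360)

0.8397 cis(124°)


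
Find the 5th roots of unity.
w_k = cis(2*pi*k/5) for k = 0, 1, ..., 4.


The 5th roots of unity are cis(360k/5°) for k=0..4
Angle step = 360/5 = 72°
Primitive root: cis(72°)
Primitive root = 0.3090 + 0.9511i

5 roots at angles: 0°, 72°, 144°, 216°, 288°


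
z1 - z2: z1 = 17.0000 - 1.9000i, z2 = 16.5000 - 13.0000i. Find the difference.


Real: 17 - 16.5 = 0.5
Imag: -1.9 + 13 = 11.1

0.5000 + 11.1000i


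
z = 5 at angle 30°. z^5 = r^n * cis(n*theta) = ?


r^5 = 5^5 = 3125
n*theta = 5*30° = 150° = 150° (mod 360)
a = 3125*cos(150°) = -2706.3294
b = 3125*sin(150°) = 1562.5000

3125 cis(150°) = -2706.3294 + 1562.5000i


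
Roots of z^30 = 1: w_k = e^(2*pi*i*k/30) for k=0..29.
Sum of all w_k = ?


The sum of all 30th roots of unity is 0.
Geometric series: (1 - w^30)/(1 - w) = (1-1)/(1-w) = 0 since w^30 = 1, w ≠ 1.
Alternatively: coefficient of z^29 in z^30 - 1 is 0.

0


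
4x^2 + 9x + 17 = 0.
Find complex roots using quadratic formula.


disc = 9^2 - 4*4*17 = 81 - 272 = -191
sqrt(|disc|) = sqrt(191) = 13.8203
Real part = -9/(2*4) = -1.1250
Imag part = 13.8203/(2*4) = 1.7275

-1.1250 ± 1.7275i


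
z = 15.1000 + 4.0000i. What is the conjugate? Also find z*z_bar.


z_bar = 15.1000 - 4.0000i
z*z_bar = 15.1^2 + 4^2 = 228.01 + 16 = 244.01

z_bar = 15.1000 - 4.0000i, z*z_bar = 244.01


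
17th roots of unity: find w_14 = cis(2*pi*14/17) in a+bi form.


Angle = 360*14/17 = 296.4706°
a = cos(296.4706°) = 0.4457
b = sin(296.4706°) = -0.8952

0.4457 - 0.8952i


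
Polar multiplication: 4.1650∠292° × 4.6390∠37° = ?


r = 4.1650 * 4.6390 = 19.3214
theta = 292° + 37° = 329° = 329° (mod 360)

19.3214 cis(329°)


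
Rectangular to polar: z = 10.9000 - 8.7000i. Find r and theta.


r = sqrt(118.81+75.69) = sqrt(194.5) = 13.9463
theta = atan2(-8.7, 10.9) = -38.5956 degrees

r = 13.9463, theta = -38.5956 degrees


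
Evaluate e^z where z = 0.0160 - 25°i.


e^0.0160 = 1.0161
cos(-25°) = 0.9063
sin(-25°) = -0.4226
Real = 1.0161*0.9063 = 0.9209
Imag = 1.0161*(-0.4226) = -0.4294

0.9209 - 0.4294i


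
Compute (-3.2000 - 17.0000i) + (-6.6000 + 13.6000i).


Real: -3.2 - 6.6 = -9.8
Imag: -17 + 13.6 = -3.4

-9.8000 - 3.4000i


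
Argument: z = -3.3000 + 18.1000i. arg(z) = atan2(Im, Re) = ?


Re = -3.3, Im = 18.1
arg = atan2(18.1, -3.3) = 100.3327 degrees

arg(z) = 100.3327 degrees


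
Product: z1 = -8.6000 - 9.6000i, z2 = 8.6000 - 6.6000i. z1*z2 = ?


Real = -8.6*8.6 - (-9.6)*(-6.6) = -73.96 - 63.36 = -137.32
Imag = -8.6*(-6.6) + 8.6*(-9.6) = 56.76 - (82.56) = -25.8

-137.3200 - 25.8000i


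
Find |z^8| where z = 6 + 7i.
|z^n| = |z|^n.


|z| = sqrt(36+49) = sqrt(85) = 9.2195
|z^8| = |z|^8 = (sqrt(85))^8 = 85^4 = 52200625

|z^8| = 52200625


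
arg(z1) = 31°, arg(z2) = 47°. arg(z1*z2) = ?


arg(z1*z2) = 31° + 47° = 78°
Normalized to (-180°, 180°]: 78°

78°


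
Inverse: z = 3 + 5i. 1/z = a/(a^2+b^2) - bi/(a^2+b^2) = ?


|z|^2 = 9+25 = 34
1/z = (3 - 5i)/34

1/z = 0.0882 - 0.1471i


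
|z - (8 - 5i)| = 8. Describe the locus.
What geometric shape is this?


|z - z0| = r is a circle with center z0 and radius r.
Center = (8, -5), radius = 8

Circle with center (8, -5) and radius 8


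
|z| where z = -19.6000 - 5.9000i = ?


|z| = sqrt((-19.6)^2 + (-5.9)^2) = sqrt(384.16 + 34.81) = sqrt(418.97) = 20.4688

|z| = 20.4688


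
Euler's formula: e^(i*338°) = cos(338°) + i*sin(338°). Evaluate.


cos(338°) = 0.9272
sin(338°) = -0.3746

e^(i*338°) = 0.9272 - 0.3746i


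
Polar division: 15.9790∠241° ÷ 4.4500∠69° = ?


r = 15.9790 / 4.4500 = 3.5908
theta = 241° - 69° = 172° = 172° (mod 360)

3.5908 cis(172°)


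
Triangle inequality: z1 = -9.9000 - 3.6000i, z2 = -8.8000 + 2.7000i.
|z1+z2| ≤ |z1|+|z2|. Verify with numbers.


|z1| = sqrt((-9.9)^2 + (-3.6)^2) = sqrt(110.97) = 10.5342
|z2| = sqrt((-8.8)^2 + 2.7^2) = sqrt(84.73) = 9.2049
z1+z2 = -18.7000 - 0.9000i
|z1+z2| = sqrt(350.5) = 18.7216
|z1|+|z2| = 10.5342 + 9.2049 = 19.7391

|z1+z2| = 18.7216 ≤ |z1|+|z2| = 19.7391 (verified)
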